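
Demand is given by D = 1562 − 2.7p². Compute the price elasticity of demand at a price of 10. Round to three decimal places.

-0.418

At p = 10, D = 1292.
dD/dp = −2·2.7·p = −54.
Point elasticity E = (dD/dp)·(p/D) = -54 × 10/1292 ≈ -0.418.
|E| < 1, so demand is inelastic at this price.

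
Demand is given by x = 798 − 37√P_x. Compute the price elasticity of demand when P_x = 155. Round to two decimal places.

-0.68

At P_x = 155, x = 337.3537.
dx/dP_x = −37/(2√P_x) = −37/(2·12.4499).
Point elasticity E = (dx/dP_x)·(P_x/x) = -1.486 × 155/337.3537 ≈ -0.68.
|E| < 1, so demand is inelastic at this price.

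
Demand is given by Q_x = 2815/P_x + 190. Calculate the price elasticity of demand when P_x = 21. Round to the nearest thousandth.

-0.414

At P_x = 21, Q_x = 324.0476.
dQ_x/dP_x = −2815/P_x² = −6.3832.
Point elasticity E = (dQ_x/dP_x)·(P_x/Q_x) = -6.3832 × 21/324.0476 ≈ -0.414.
|E| < 1, so demand is inelastic at this price.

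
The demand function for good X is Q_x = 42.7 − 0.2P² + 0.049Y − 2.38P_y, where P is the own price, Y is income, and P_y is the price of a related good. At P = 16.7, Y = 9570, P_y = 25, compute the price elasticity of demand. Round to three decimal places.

Substituting, Q_x = 42.7 − 0.2(16.7)² + 0.049(9570) − 2.38(25) = 42.7 − 55.778 + 468.93 − 59.5 = 396.352.
∂Q_x/∂P = −2·0.2·P = -6.68, so E_p = -6.68·(16.7/396.352) ≈ -0.281.
|E_p| < 1: demand is inelastic.

-0.281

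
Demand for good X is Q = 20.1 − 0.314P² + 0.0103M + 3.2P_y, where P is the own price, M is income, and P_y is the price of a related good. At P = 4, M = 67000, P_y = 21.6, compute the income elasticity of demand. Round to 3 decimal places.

Substituting, Q = 20.1 − 0.314(4)² + 0.0103(67000) + 3.2(21.6) = 20.1 − 5.024 + 690.1 + 69.12 = 774.296.
∂Q/∂M = +0.0103, so E_I = 0.0103·(67000/774.296) ≈ 0.891.
E_I ∈ (0,1): normal good (necessity).

0.891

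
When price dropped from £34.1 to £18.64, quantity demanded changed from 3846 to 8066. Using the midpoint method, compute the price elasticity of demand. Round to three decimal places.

%ΔQ = (8066 − 3846)/[(3846 + 8066)/2] = 4220/5956 ≈ 0.7085.
%ΔP = (18.64 − 34.1)/[(34.1 + 18.64)/2] = -15.46/26.37 ≈ -0.5863.
Arc elasticity E = %ΔQ/%ΔP ≈ 0.7085/-0.5863 ≈ -1.209.
|E| > 1: demand is elastic over this range.

-1.209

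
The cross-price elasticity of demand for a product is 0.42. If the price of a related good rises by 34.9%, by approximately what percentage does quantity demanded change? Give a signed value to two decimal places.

14.66

%ΔQ ≈ E × %ΔP_y = (0.42) × (34.9%) ≈ 14.66%.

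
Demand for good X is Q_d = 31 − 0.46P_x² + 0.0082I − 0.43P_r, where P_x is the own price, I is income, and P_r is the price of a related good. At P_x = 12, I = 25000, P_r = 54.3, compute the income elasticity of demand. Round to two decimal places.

1.40

First evaluate Q_d: 31 − 0.46(12)² + 0.0082(25000) − 0.43(54.3) = 31 − 66.24 + 205 − 23.349 = 146.411.
∂Q_d/∂I = +0.0082, so E_I = 0.0082·(25000/146.411) ≈ 1.40.
E_I > 1: normal good (luxury).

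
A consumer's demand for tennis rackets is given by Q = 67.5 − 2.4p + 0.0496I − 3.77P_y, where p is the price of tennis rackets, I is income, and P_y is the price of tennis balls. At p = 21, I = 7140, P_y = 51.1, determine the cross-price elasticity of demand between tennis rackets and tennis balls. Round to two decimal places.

Substituting, Q = 67.5 − 2.4(21) + 0.0496(7140) − 3.77(51.1) = 67.5 − 50.4 + 354.144 − 192.647 = 178.597.
∂Q/∂P_y = −3.77, so E_xy = -3.77·(51.1/178.597) ≈ -1.08.
E_xy < 0: the goods are complements.

-1.08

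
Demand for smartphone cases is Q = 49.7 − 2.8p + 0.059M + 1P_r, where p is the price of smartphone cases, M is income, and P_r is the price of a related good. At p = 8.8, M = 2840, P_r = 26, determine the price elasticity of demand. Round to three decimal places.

First evaluate Q: 49.7 − 2.8(8.8) + 0.059(2840) + 1(26) = 49.7 − 24.64 + 167.56 + 26 = 218.62.
∂Q/∂p = −2.8, so E_p = (−2.8)·(8.8/218.62) ≈ -0.113.
|E_p| < 1: demand is inelastic.

-0.113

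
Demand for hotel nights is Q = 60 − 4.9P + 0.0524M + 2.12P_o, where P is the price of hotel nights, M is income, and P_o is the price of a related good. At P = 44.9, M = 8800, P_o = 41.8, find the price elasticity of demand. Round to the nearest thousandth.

-0.565

Substituting, Q = 60 − 4.9(44.9) + 0.0524(8800) + 2.12(41.8) = 60 − 220.01 + 461.12 + 88.616 = 389.726.
∂Q/∂P = −4.9, so E_p = (−4.9)·(44.9/389.726) ≈ -0.565.
|E_p| < 1: demand is inelastic.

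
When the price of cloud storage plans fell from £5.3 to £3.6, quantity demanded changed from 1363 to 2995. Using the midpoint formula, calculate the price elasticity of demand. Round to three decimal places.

%ΔQ = (2995 − 1363)/[(1363 + 2995)/2] = 1632/2179 ≈ 0.7490.
%Δp = (3.6 − 5.3)/[(5.3 + 3.6)/2] = -1.7/4.45 ≈ -0.3820.
Arc elasticity E = %ΔQ/%Δp ≈ 0.7490/-0.3820 ≈ -1.961.
|E| > 1: demand is elastic over this range.

-1.961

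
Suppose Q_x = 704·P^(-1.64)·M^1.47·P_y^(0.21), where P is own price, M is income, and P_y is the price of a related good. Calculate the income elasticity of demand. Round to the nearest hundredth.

1.47

For a Cobb–Douglas (constant-elasticity) form Q_x = A·M^α·…, the elasticity with respect to M equals the exponent α at every point.
Here the exponent on M is 1.47, so the income elasticity of demand is 1.47.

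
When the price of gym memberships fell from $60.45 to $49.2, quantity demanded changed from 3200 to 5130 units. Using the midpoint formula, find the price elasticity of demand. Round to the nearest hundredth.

%Δq = (5130 − 3200)/[(3200 + 5130)/2] = 1930/4165 ≈ 0.4634.
%Δp = (49.2 − 60.45)/[(60.45 + 49.2)/2] = -11.25/54.825 ≈ -0.2052.
Arc elasticity E = %Δq/%Δp ≈ 0.4634/-0.2052 ≈ -2.26.
|E| > 1: demand is elastic over this range.

-2.26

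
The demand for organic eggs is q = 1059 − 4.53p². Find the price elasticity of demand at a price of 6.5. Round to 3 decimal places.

At p = 6.5, q = 867.6075.
dq/dp = −2·4.53·p = −58.89.
Point elasticity E = (dq/dp)·(p/q) = -58.89 × 6.5/867.6075 ≈ -0.441.
|E| < 1, so demand is inelastic at this price.

-0.441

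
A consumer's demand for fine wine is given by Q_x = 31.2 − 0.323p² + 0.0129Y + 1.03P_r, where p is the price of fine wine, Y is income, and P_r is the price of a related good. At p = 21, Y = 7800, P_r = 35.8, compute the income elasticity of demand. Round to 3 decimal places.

Substituting, Q_x = 31.2 − 0.323(21)² + 0.0129(7800) + 1.03(35.8) = 31.2 − 142.443 + 100.62 + 36.874 = 26.251.
∂Q_x/∂Y = +0.0129, so E_I = 0.0129·(7800/26.251) ≈ 3.833.
E_I > 1: normal good (luxury).

3.833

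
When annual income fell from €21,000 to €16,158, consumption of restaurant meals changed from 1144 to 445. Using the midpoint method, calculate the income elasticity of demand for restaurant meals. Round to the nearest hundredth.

3.38

%ΔQ = (445 − 1144)/[(1144+445)/2] = -699/794.5 ≈ -0.8798.
%ΔY = (16,158 − 21,000)/[(21,000+16,158)/2] = -4842/18579 ≈ -0.2606.
E_I = %ΔQ/%ΔY ≈ 3.38.
E_I > 1: normal good (luxury).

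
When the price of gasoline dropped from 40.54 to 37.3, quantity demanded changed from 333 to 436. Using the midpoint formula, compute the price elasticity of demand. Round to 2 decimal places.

%Δq = (436 − 333)/[(333 + 436)/2] = 103/384.5 ≈ 0.2679.
%Δp = (37.3 − 40.54)/[(40.54 + 37.3)/2] = -3.24/38.92 ≈ -0.0832.
Arc elasticity E = %Δq/%Δp ≈ 0.2679/-0.0832 ≈ -3.22.
|E| > 1: demand is elastic over this range.

-3.22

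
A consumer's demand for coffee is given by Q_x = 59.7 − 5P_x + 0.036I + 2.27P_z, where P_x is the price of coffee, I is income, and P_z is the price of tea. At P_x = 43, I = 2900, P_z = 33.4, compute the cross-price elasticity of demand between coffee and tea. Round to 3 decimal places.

Substituting, Q_x = 59.7 − 5(43) + 0.036(2900) + 2.27(33.4) = 59.7 − 215 + 104.4 + 75.818 = 24.918.
∂Q_x/∂P_z = +2.27, so E_xy = 2.27·(33.4/24.918) ≈ 3.043.
E_xy > 0: the goods are substitutes.

3.043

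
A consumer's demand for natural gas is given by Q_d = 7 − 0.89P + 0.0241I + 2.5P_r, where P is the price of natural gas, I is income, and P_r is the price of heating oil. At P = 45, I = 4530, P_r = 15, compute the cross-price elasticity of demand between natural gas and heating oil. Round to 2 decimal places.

0.33

At the given point, Q_d = 7 − 0.89(45) + 0.0241(4530) + 2.5(15) = 7 − 40.05 + 109.173 + 37.5 = 113.623.
∂Q_d/∂P_r = +2.5, so E_xy = 2.5·(15/113.623) ≈ 0.33.
E_xy > 0: the goods are substitutes.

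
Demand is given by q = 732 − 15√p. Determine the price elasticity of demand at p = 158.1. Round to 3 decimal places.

At p = 158.1, q = 543.3933.
dq/dp = −15/(2√p) = −15/(2·12.5738).
Point elasticity E = (dq/dp)·(p/q) = -0.5965 × 158.1/543.3933 ≈ -0.174.
|E| < 1, so demand is inelastic at this price.

-0.174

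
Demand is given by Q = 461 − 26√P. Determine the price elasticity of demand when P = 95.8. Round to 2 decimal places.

-0.62

At P = 95.8, Q = 206.5186.
dQ/dP = −26/(2√P) = −26/(2·9.7877).
Point elasticity E = (dQ/dP)·(P/Q) = -1.3282 × 95.8/206.5186 ≈ -0.62.
|E| < 1, so demand is inelastic at this price.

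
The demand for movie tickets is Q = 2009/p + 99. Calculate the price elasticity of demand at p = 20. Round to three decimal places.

-0.504

At p = 20, Q = 199.45.
dQ/dp = −2009/p² = −5.0225.
Point elasticity E = (dQ/dp)·(p/Q) = -5.0225 × 20/199.45 ≈ -0.504.
|E| < 1, so demand is inelastic at this price.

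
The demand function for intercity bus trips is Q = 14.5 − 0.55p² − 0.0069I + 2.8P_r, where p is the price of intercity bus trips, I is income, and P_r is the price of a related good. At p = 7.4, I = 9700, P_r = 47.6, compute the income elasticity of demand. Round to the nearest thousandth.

Q = 14.5 − 0.55(7.4)² − 0.0069(9700) + 2.8(47.6) = 14.5 − 30.118 − 66.93 + 133.28 = 50.732.
∂Q/∂I = −0.0069, so E_I = -0.0069·(9700/50.732) ≈ -1.319.
E_I < 0: inferior good.

-1.319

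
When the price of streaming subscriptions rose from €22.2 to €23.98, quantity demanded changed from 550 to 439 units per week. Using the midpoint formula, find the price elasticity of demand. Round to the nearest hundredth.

-2.91

%Δq = (439 − 550)/[(550 + 439)/2] = -111/494.5 ≈ -0.2245.
%ΔP = (23.98 − 22.2)/[(22.2 + 23.98)/2] = 1.78/23.09 ≈ 0.0771.
Arc elasticity E = %Δq/%ΔP ≈ -0.2245/0.0771 ≈ -2.91.
|E| > 1: demand is elastic over this range.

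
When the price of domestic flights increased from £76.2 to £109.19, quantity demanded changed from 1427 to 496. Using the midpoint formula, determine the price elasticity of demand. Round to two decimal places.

%Δq = (496 − 1427)/[(1427 + 496)/2] = -931/961.5 ≈ -0.9683.
%ΔP = (109.19 − 76.2)/[(76.2 + 109.19)/2] = 32.99/92.695 ≈ 0.3559.
Arc elasticity E = %Δq/%ΔP ≈ -0.9683/0.3559 ≈ -2.72.
|E| > 1: demand is elastic over this range.

-2.72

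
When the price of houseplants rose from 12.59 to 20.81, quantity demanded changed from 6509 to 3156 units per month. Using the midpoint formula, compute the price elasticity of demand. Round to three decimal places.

%ΔQ = (3156 − 6509)/[(6509 + 3156)/2] = -3353/4832.5 ≈ -0.6938.
%Δp = (20.81 − 12.59)/[(12.59 + 20.81)/2] = 8.22/16.7 ≈ 0.4922.
Arc elasticity E = %ΔQ/%Δp ≈ -0.6938/0.4922 ≈ -1.410.
|E| > 1: demand is elastic over this range.

-1.410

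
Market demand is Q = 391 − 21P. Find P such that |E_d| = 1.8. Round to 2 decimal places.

Set −bP/(a − bP) = −1.8 ⇒ bP = 1.8(a − bP) ⇒ bP(1+1.8) = 1.8·a.
P = 1.8·391/(21·2.8) ≈ 11.97.

11.97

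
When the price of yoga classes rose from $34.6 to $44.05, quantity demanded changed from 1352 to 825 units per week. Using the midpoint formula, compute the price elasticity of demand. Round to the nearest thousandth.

%ΔQ = (825 − 1352)/[(1352 + 825)/2] = -527/1088.5 ≈ -0.4842.
%Δp = (44.05 − 34.6)/[(34.6 + 44.05)/2] = 9.45/39.325 ≈ 0.2403.
Arc elasticity E = %ΔQ/%Δp ≈ -0.4842/0.2403 ≈ -2.015.
|E| > 1: demand is elastic over this range.

-2.015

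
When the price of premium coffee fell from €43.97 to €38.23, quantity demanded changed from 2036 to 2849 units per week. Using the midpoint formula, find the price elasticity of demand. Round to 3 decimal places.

-2.383

%ΔQ = (2849 − 2036)/[(2036 + 2849)/2] = 813/2442.5 ≈ 0.3329.
%Δp = (38.23 − 43.97)/[(43.97 + 38.23)/2] = -5.74/41.1 ≈ -0.1397.
Arc elasticity E = %ΔQ/%Δp ≈ 0.3329/-0.1397 ≈ -2.383.
|E| > 1: demand is elastic over this range.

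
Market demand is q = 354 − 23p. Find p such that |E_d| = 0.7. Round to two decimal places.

Set −bp/(a − bp) = −0.7 ⇒ bp = 0.7(a − bp) ⇒ bp(1+0.7) = 0.7·a.
p = 0.7·354/(23·1.7) ≈ 6.34.

6.34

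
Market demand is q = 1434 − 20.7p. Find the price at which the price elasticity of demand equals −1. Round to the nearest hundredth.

34.64

For linear demand q = a − bp, E = −bp/(a − bp). |E| = 1 ⇒ bp = a − bp ⇒ p = a/(2b).
p = 1434/(2·20.7) ≈ 34.64.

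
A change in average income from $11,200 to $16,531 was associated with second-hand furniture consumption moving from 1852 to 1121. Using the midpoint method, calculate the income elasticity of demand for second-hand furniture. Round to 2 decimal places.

%ΔQ = (1121 − 1852)/[(1852+1121)/2] = -731/1486.5 ≈ -0.4918.
%ΔY = (16,531 − 11,200)/[(11,200+16,531)/2] = 5331/13865.5 ≈ 0.3845.
E_I = %ΔQ/%ΔY ≈ -1.28.
E_I < 0: inferior good.

-1.28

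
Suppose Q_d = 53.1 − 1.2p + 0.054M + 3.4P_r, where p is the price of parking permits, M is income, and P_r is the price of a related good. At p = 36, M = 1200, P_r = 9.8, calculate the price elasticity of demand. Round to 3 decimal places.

First evaluate Q_d: 53.1 − 1.2(36) + 0.054(1200) + 3.4(9.8) = 53.1 − 43.2 + 64.8 + 33.32 = 108.02.
∂Q_d/∂p = −1.2, so E_p = (−1.2)·(36/108.02) ≈ -0.400.
|E_p| < 1: demand is inelastic.

-0.400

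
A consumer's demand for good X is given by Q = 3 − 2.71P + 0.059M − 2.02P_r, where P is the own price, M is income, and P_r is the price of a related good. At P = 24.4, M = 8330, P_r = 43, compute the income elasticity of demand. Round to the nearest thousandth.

At the given point, Q = 3 − 2.71(24.4) + 0.059(8330) − 2.02(43) = 3 − 66.124 + 491.47 − 86.86 = 341.486.
∂Q/∂M = +0.059, so E_I = 0.059·(8330/341.486) ≈ 1.439.
E_I > 1: normal good (luxury).

1.439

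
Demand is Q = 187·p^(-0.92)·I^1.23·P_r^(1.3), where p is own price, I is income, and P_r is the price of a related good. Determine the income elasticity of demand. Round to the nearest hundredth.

1.23

For a Cobb–Douglas (constant-elasticity) form Q = A·I^α·…, the elasticity with respect to I equals the exponent α at every point.
Here the exponent on I is 1.23, so the income elasticity of demand is 1.23.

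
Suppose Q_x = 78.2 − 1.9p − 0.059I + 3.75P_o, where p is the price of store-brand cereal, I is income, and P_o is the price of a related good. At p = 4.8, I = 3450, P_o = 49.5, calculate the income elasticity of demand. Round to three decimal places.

-3.979

Q_x = 78.2 − 1.9(4.8) − 0.059(3450) + 3.75(49.5) = 78.2 − 9.12 − 203.55 + 185.625 = 51.155.
∂Q_x/∂I = −0.059, so E_I = -0.059·(3450/51.155) ≈ -3.979.
E_I < 0: inferior good.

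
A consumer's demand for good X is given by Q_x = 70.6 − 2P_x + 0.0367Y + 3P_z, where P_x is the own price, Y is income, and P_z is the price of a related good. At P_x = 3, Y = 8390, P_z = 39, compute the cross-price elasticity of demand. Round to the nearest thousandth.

First evaluate Q_x: 70.6 − 2(3) + 0.0367(8390) + 3(39) = 70.6 − 6 + 307.913 + 117 = 489.513.
∂Q_x/∂P_z = +3, so E_xy = 3·(39/489.513) ≈ 0.239.
E_xy > 0: the goods are substitutes.

0.239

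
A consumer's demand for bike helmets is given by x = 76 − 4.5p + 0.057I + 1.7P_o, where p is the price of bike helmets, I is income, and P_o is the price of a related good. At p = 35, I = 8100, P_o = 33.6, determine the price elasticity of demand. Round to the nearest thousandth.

Evaluating quantity at (p, I, P_o) gives x = 76 − 4.5(35) + 0.057(8100) + 1.7(33.6) = 76 − 157.5 + 461.7 + 57.12 = 437.32.
∂x/∂p = −4.5, so E_p = (−4.5)·(35/437.32) ≈ -0.360.
|E_p| < 1: demand is inelastic.

-0.360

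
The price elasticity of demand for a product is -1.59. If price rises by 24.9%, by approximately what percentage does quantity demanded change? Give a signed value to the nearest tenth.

%ΔQ ≈ E × %ΔP = (-1.59) × (24.9%) ≈ -39.6%.

-39.6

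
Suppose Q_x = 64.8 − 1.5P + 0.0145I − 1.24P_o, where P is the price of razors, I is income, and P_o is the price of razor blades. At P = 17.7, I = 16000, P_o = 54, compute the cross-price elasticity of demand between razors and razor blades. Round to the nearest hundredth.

-0.33

First evaluate Q_x: 64.8 − 1.5(17.7) + 0.0145(16000) − 1.24(54) = 64.8 − 26.55 + 232 − 66.96 = 203.29.
∂Q_x/∂P_o = −1.24, so E_xy = -1.24·(54/203.29) ≈ -0.33.
E_xy < 0: the goods are complements.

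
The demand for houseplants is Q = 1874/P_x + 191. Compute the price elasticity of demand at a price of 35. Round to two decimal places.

At P_x = 35, Q = 244.5429.
dQ/dP_x = −1874/P_x² = −1.5298.
Point elasticity E = (dQ/dP_x)·(P_x/Q) = -1.5298 × 35/244.5429 ≈ -0.22.
|E| < 1, so demand is inelastic at this price.

-0.22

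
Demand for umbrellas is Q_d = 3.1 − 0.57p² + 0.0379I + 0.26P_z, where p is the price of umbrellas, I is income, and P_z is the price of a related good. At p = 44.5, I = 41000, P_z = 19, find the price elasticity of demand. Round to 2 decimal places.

Evaluating quantity at (p, I, P_z) gives Q_d = 3.1 − 0.57(44.5)² + 0.0379(41000) + 0.26(19) = 3.1 − 1128.7425 + 1553.9 + 4.94 = 433.1975.
∂Q_d/∂p = −2·0.57·p = -50.73, so E_p = -50.73·(44.5/433.1975) ≈ -5.21.
|E_p| > 1: demand is elastic.

-5.21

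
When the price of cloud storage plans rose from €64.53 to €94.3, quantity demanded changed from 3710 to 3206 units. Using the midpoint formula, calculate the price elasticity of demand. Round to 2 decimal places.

%ΔQ = (3206 − 3710)/[(3710 + 3206)/2] = -504/3458 ≈ -0.1457.
%Δp = (94.3 − 64.53)/[(64.53 + 94.3)/2] = 29.77/79.415 ≈ 0.3749.
Arc elasticity E = %ΔQ/%Δp ≈ -0.1457/0.3749 ≈ -0.39.
|E| < 1: demand is inelastic over this range.

-0.39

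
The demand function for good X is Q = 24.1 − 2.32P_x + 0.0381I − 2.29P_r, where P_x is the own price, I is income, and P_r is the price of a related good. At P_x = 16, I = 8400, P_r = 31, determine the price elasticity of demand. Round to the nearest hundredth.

Evaluating quantity at (P_x, I, P_r) gives Q = 24.1 − 2.32(16) + 0.0381(8400) − 2.29(31) = 24.1 − 37.12 + 320.04 − 70.99 = 236.03.
∂Q/∂P_x = −2.32, so E_p = (−2.32)·(16/236.03) ≈ -0.16.
|E_p| < 1: demand is inelastic.

-0.16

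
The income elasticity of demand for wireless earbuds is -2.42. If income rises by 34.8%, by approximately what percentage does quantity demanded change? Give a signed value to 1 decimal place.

-84.2

%ΔQ ≈ E × %ΔI = (-2.42) × (34.8%) ≈ -84.2%.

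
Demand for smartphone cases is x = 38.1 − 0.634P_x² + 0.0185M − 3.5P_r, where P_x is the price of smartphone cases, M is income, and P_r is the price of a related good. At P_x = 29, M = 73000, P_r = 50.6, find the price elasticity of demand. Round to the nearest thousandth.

-1.572

At the given point, x = 38.1 − 0.634(29)² + 0.0185(73000) − 3.5(50.6) = 38.1 − 533.194 + 1350.5 − 177.1 = 678.306.
∂x/∂P_x = −2·0.634·P_x = -36.772, so E_p = -36.772·(29/678.306) ≈ -1.572.
|E_p| > 1: demand is elastic.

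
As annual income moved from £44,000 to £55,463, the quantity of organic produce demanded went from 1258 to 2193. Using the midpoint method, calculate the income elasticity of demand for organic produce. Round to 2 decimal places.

2.35

%ΔQ = (2193 − 1258)/[(1258+2193)/2] = 935/1725.5 ≈ 0.5419.
%ΔI = (55,463 − 44,000)/[(44,000+55,463)/2] = 11463/49731.5 ≈ 0.2305.
E_I = %ΔQ/%ΔI ≈ 2.35.
E_I > 1: normal good (luxury).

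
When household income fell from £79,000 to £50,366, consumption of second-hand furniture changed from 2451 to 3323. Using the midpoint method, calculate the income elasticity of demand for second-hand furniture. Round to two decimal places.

%ΔQ = (3323 − 2451)/[(2451+3323)/2] = 872/2887 ≈ 0.3020.
%ΔI = (50,366 − 79,000)/[(79,000+50,366)/2] = -28634/64683 ≈ -0.4427.
E_I = %ΔQ/%ΔI ≈ -0.68.
E_I < 0: inferior good.

-0.68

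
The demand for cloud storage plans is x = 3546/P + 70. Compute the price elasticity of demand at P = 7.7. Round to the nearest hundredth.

-0.87

At P = 7.7, x = 530.5195.
dx/dP = −3546/P² = −59.8077.
Point elasticity E = (dx/dP)·(P/x) = -59.8077 × 7.7/530.5195 ≈ -0.87.
|E| < 1, so demand is inelastic at this price.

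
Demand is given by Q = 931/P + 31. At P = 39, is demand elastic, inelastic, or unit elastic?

inelastic

At P = 39, Q = 54.8718.
dQ/dP = −931/P² = −0.6121.
Point elasticity E = (dQ/dP)·(P/Q) = -0.6121 × 39/54.8718 ≈ -0.435.
|E| ≈ 0.435 < 1, so demand is inelastic.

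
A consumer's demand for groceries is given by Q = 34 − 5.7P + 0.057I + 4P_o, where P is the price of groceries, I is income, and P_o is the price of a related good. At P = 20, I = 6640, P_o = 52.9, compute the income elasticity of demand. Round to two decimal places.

0.74

First evaluate Q: 34 − 5.7(20) + 0.057(6640) + 4(52.9) = 34 − 114 + 378.48 + 211.6 = 510.08.
∂Q/∂I = +0.057, so E_I = 0.057·(6640/510.08) ≈ 0.74.
E_I ∈ (0,1): normal good (necessity).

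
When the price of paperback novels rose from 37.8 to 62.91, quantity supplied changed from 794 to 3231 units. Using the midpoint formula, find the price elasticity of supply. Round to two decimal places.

2.43

%ΔQ = (3231 − 794)/[(794 + 3231)/2] = 2437/2012.5 ≈ 1.2109.
%Δp = (62.91 − 37.8)/[(37.8 + 62.91)/2] = 25.11/50.355 ≈ 0.4987.
Arc elasticity E = %ΔQ/%Δp ≈ 1.2109/0.4987 ≈ 2.43.
|E| > 1: supply is elastic over this range.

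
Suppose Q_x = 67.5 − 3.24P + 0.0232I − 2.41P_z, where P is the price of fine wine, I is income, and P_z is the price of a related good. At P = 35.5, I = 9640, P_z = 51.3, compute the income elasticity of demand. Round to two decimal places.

4.26

Q_x = 67.5 − 3.24(35.5) + 0.0232(9640) − 2.41(51.3) = 67.5 − 115.02 + 223.648 − 123.633 = 52.495.
∂Q_x/∂I = +0.0232, so E_I = 0.0232·(9640/52.495) ≈ 4.26.
E_I > 1: normal good (luxury).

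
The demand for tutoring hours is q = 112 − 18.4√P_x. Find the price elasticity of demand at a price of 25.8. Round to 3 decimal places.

-2.521

At P_x = 25.8, q = 18.5396.
dq/dP_x = −18.4/(2√P_x) = −18.4/(2·5.0794).
Point elasticity E = (dq/dP_x)·(P_x/q) = -1.8112 × 25.8/18.5396 ≈ -2.521.
|E| > 1, so demand is elastic at this price.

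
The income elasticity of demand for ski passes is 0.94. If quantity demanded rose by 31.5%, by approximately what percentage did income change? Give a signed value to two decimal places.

%ΔQ ≈ E × %ΔI ⇒ %ΔI = %ΔQ / E = (31.5%)/(0.94) ≈ 33.51%.

33.51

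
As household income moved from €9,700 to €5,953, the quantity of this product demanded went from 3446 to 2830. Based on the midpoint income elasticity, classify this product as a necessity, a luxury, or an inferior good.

%ΔQ = (2830 − 3446)/[(3446+2830)/2] = -616/3138 ≈ -0.1963.
%ΔI = (5,953 − 9,700)/[(9,700+5,953)/2] = -3747/7826.5 ≈ -0.4788.
E_I = %ΔQ/%ΔI ≈ 0.410.
E_I ∈ (0,1): normal good (necessity).

necessity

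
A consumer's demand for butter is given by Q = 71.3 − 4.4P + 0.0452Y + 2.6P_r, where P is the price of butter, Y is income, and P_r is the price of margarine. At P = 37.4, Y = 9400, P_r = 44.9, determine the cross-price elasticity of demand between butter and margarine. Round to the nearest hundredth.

At the given point, Q = 71.3 − 4.4(37.4) + 0.0452(9400) + 2.6(44.9) = 71.3 − 164.56 + 424.88 + 116.74 = 448.36.
∂Q/∂P_r = +2.6, so E_xy = 2.6·(44.9/448.36) ≈ 0.26.
E_xy > 0: the goods are substitutes.

0.26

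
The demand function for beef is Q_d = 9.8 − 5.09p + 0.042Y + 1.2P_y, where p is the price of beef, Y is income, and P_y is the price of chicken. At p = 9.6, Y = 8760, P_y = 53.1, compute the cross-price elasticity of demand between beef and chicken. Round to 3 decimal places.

0.162

At the given point, Q_d = 9.8 − 5.09(9.6) + 0.042(8760) + 1.2(53.1) = 9.8 − 48.864 + 367.92 + 63.72 = 392.576.
∂Q_d/∂P_y = +1.2, so E_xy = 1.2·(53.1/392.576) ≈ 0.162.
E_xy > 0: the goods are substitutes.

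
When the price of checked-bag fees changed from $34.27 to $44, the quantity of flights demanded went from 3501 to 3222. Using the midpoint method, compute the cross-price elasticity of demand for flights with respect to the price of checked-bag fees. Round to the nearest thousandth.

%ΔQ_x = (3222 − 3501)/[(3501+3222)/2] = -279/3361.5 ≈ -0.0830.
%ΔP_y = (44 − 34.27)/[(34.27+44)/2] ≈ 0.2486.
E_xy = -0.0830/0.2486 ≈ -0.334.
E_xy < 0, so flights and checked-bag fees are complements.

-0.334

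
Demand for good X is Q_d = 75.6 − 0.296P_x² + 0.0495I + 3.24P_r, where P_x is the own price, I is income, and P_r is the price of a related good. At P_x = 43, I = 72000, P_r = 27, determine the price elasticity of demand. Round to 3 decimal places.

Substituting, Q_d = 75.6 − 0.296(43)² + 0.0495(72000) + 3.24(27) = 75.6 − 547.304 + 3564 + 87.48 = 3179.776.
∂Q_d/∂P_x = −2·0.296·P_x = -25.456, so E_p = -25.456·(43/3179.776) ≈ -0.344.
|E_p| < 1: demand is inelastic.

-0.344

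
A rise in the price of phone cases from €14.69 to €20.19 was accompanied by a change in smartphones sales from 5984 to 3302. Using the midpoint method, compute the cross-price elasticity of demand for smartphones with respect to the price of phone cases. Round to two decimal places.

-1.83

%ΔQ_x = (3302 − 5984)/[(5984+3302)/2] = -2682/4643 ≈ -0.5776.
%ΔP_y = (20.19 − 14.69)/[(14.69+20.19)/2] ≈ 0.3154.
E_xy = -0.5776/0.3154 ≈ -1.83.
E_xy < 0, so smartphones and phone cases are complements.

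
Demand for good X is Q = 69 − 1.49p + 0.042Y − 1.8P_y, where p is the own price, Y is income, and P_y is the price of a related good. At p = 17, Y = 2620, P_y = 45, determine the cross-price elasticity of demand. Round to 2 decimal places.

-1.11

First evaluate Q: 69 − 1.49(17) + 0.042(2620) − 1.8(45) = 69 − 25.33 + 110.04 − 81 = 72.71.
∂Q/∂P_y = −1.8, so E_xy = -1.8·(45/72.71) ≈ -1.11.
E_xy < 0: the goods are complements.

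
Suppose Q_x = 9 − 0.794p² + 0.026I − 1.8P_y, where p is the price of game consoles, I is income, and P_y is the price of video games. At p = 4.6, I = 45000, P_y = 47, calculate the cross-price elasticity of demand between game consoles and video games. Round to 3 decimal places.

-0.079

Substituting, Q_x = 9 − 0.794(4.6)² + 0.026(45000) − 1.8(47) = 9 − 16.801 + 1170 − 84.6 = 1077.599.
∂Q_x/∂P_y = −1.8, so E_xy = -1.8·(47/1077.599) ≈ -0.079.
E_xy < 0: the goods are complements.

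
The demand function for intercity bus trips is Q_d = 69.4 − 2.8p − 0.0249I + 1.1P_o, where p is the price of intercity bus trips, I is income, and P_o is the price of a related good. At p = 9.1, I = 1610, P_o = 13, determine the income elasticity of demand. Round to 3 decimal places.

Q_d = 69.4 − 2.8(9.1) − 0.0249(1610) + 1.1(13) = 69.4 − 25.48 − 40.089 + 14.3 = 18.131.
∂Q_d/∂I = −0.0249, so E_I = -0.0249·(1610/18.131) ≈ -2.211.
E_I < 0: inferior good.

-2.211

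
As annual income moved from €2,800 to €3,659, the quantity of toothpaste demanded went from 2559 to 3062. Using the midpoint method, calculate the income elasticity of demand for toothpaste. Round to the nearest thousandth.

%ΔQ = (3062 − 2559)/[(2559+3062)/2] = 503/2810.5 ≈ 0.1790.
%ΔY = (3,659 − 2,800)/[(2,800+3,659)/2] = 859/3229.5 ≈ 0.2660.
E_I = %ΔQ/%ΔY ≈ 0.673.
E_I ∈ (0,1): normal good (necessity).

0.673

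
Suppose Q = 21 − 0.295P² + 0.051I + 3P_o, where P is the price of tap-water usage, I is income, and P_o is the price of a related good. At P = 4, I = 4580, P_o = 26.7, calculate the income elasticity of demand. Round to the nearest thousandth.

0.708

Evaluating quantity at (P, I, P_o) gives Q = 21 − 0.295(4)² + 0.051(4580) + 3(26.7) = 21 − 4.72 + 233.58 + 80.1 = 329.96.
∂Q/∂I = +0.051, so E_I = 0.051·(4580/329.96) ≈ 0.708.
E_I ∈ (0,1): normal good (necessity).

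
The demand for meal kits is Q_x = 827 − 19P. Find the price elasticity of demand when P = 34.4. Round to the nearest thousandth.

At P = 34.4, Q_x = 173.4.
dQ_x/dP = −19.
Point elasticity E = (dQ_x/dP)·(P/Q_x) = -19 × 34.4/173.4 ≈ -3.769.
|E| > 1, so demand is elastic at this price.

-3.769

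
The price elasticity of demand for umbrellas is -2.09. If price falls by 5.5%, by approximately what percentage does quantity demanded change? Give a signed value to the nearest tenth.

11.5

%ΔQ ≈ E × %ΔP = (-2.09) × (-5.5%) ≈ 11.5%.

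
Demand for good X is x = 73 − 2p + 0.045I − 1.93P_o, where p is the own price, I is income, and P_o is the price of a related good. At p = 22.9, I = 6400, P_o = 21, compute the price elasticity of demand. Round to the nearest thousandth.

-0.167

Evaluating quantity at (p, I, P_o) gives x = 73 − 2(22.9) + 0.045(6400) − 1.93(21) = 73 − 45.8 + 288 − 40.53 = 274.67.
∂x/∂p = −2, so E_p = (−2)·(22.9/274.67) ≈ -0.167.
|E_p| < 1: demand is inelastic.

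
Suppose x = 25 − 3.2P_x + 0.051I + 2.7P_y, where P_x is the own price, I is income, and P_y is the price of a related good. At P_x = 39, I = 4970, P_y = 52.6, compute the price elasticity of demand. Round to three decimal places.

-0.422

Evaluating quantity at (P_x, I, P_y) gives x = 25 − 3.2(39) + 0.051(4970) + 2.7(52.6) = 25 − 124.8 + 253.47 + 142.02 = 295.69.
∂x/∂P_x = −3.2, so E_p = (−3.2)·(39/295.69) ≈ -0.422.
|E_p| < 1: demand is inelastic.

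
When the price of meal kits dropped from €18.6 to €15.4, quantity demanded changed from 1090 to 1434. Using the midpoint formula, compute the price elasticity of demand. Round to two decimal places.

-1.45

%ΔQ = (1434 − 1090)/[(1090 + 1434)/2] = 344/1262 ≈ 0.2726.
%ΔP = (15.4 − 18.6)/[(18.6 + 15.4)/2] = -3.2/17 ≈ -0.1882.
Arc elasticity E = %ΔQ/%ΔP ≈ 0.2726/-0.1882 ≈ -1.45.
|E| > 1: demand is elastic over this range.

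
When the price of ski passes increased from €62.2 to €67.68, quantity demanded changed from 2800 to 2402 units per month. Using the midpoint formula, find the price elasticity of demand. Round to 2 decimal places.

-1.81

%Δq = (2402 − 2800)/[(2800 + 2402)/2] = -398/2601 ≈ -0.1530.
%ΔP = (67.68 − 62.2)/[(62.2 + 67.68)/2] = 5.48/64.94 ≈ 0.0844.
Arc elasticity E = %Δq/%ΔP ≈ -0.1530/0.0844 ≈ -1.81.
|E| > 1: demand is elastic over this range.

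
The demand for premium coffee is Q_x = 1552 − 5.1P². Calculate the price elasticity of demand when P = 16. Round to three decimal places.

At P = 16, Q_x = 246.4.
dQ_x/dP = −2·5.1·P = −163.2.
Point elasticity E = (dQ_x/dP)·(P/Q_x) = -163.2 × 16/246.4 ≈ -10.597.
|E| > 1, so demand is elastic at this price.

-10.597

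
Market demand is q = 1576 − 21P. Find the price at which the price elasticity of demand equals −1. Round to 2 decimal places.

37.52

For linear demand q = a − bP, E = −bP/(a − bP). |E| = 1 ⇒ bP = a − bP ⇒ P = a/(2b).
P = 1576/(2·21) ≈ 37.52.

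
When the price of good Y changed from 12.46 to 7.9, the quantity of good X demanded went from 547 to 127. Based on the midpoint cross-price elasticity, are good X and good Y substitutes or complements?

%ΔQ_x = (127 − 547)/[(547+127)/2] = -420/337 ≈ -1.2463.
%ΔP_y = (7.9 − 12.46)/[(12.46+7.9)/2] ≈ -0.4479.
E_xy = -1.2463/-0.4479 ≈ 2.782.
E_xy > 0, so the goods are substitutes.

substitutes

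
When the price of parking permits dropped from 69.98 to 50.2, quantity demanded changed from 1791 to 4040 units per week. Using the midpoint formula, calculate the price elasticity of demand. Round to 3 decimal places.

-2.343

%Δq = (4040 − 1791)/[(1791 + 4040)/2] = 2249/2915.5 ≈ 0.7714.
%ΔP = (50.2 − 69.98)/[(69.98 + 50.2)/2] = -19.78/60.09 ≈ -0.3292.
Arc elasticity E = %Δq/%ΔP ≈ 0.7714/-0.3292 ≈ -2.343.
|E| > 1: demand is elastic over this range.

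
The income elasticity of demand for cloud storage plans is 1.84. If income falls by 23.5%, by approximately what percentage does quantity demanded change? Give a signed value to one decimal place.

%ΔQ ≈ E × %ΔI = (1.84) × (-23.5%) ≈ -43.2%.

-43.2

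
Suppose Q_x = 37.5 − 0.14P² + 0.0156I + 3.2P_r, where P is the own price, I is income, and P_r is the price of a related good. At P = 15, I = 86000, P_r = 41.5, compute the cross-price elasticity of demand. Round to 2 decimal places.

0.09

Evaluating quantity at (P, I, P_r) gives Q_x = 37.5 − 0.14(15)² + 0.0156(86000) + 3.2(41.5) = 37.5 − 31.5 + 1341.6 + 132.8 = 1480.4.
∂Q_x/∂P_r = +3.2, so E_xy = 3.2·(41.5/1480.4) ≈ 0.09.
E_xy > 0: the goods are substitutes.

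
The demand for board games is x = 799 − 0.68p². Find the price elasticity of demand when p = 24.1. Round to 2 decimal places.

At p = 24.1, x = 404.0492.
dx/dp = −2·0.68·p = −32.776.
Point elasticity E = (dx/dp)·(p/x) = -32.776 × 24.1/404.0492 ≈ -1.95.
|E| > 1, so demand is elastic at this price.

-1.95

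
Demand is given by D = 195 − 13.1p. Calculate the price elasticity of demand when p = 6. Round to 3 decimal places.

At p = 6, D = 116.4.
dD/dp = −13.1.
Point elasticity E = (dD/dp)·(p/D) = -13.1 × 6/116.4 ≈ -0.675.
|E| < 1, so demand is inelastic at this price.

-0.675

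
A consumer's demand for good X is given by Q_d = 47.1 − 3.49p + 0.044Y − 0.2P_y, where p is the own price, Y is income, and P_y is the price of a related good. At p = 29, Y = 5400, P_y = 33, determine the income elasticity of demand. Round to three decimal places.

First evaluate Q_d: 47.1 − 3.49(29) + 0.044(5400) − 0.2(33) = 47.1 − 101.21 + 237.6 − 6.6 = 176.89.
∂Q_d/∂Y = +0.044, so E_I = 0.044·(5400/176.89) ≈ 1.343.
E_I > 1: normal good (luxury).

1.343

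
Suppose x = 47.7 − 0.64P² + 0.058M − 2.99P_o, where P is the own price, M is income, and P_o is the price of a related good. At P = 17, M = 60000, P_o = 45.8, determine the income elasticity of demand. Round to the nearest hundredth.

1.09

First evaluate x: 47.7 − 0.64(17)² + 0.058(60000) − 2.99(45.8) = 47.7 − 184.96 + 3480 − 136.942 = 3205.798.
∂x/∂M = +0.058, so E_I = 0.058·(60000/3205.798) ≈ 1.09.
E_I > 1: normal good (luxury).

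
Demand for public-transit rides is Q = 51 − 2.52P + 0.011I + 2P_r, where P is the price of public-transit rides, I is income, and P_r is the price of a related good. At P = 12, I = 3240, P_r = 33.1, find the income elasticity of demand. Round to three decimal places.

First evaluate Q: 51 − 2.52(12) + 0.011(3240) + 2(33.1) = 51 − 30.24 + 35.64 + 66.2 = 122.6.
∂Q/∂I = +0.011, so E_I = 0.011·(3240/122.6) ≈ 0.291.
E_I ∈ (0,1): normal good (necessity).

0.291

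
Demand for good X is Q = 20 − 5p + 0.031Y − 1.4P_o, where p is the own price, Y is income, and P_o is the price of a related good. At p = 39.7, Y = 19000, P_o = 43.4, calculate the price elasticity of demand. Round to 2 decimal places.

At the given point, Q = 20 − 5(39.7) + 0.031(19000) − 1.4(43.4) = 20 − 198.5 + 589 − 60.76 = 349.74.
∂Q/∂p = −5, so E_p = (−5)·(39.7/349.74) ≈ -0.57.
|E_p| < 1: demand is inelastic.

-0.57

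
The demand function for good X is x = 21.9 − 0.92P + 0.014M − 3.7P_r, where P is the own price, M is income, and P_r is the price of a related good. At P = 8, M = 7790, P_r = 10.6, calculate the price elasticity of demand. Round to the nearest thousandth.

-0.087

First evaluate x: 21.9 − 0.92(8) + 0.014(7790) − 3.7(10.6) = 21.9 − 7.36 + 109.06 − 39.22 = 84.38.
∂x/∂P = −0.92, so E_p = (−0.92)·(8/84.38) ≈ -0.087.
|E_p| < 1: demand is inelastic.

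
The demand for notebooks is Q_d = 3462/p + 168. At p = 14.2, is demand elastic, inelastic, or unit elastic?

At p = 14.2, Q_d = 411.8028.
dQ_d/dp = −3462/p² = −17.1692.
Point elasticity E = (dQ_d/dp)·(p/Q_d) = -17.1692 × 14.2/411.8028 ≈ -0.592.
|E| ≈ 0.592 < 1, so demand is inelastic.

inelastic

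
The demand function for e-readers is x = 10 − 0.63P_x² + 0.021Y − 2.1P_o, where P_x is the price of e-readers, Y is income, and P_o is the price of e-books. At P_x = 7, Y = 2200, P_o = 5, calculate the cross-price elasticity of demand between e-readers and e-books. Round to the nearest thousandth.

-0.708

At the given point, x = 10 − 0.63(7)² + 0.021(2200) − 2.1(5) = 10 − 30.87 + 46.2 − 10.5 = 14.83.
∂x/∂P_o = −2.1, so E_xy = -2.1·(5/14.83) ≈ -0.708.
E_xy < 0: the goods are complements.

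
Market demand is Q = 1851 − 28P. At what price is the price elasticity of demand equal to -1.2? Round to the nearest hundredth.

Set −bP/(a − bP) = −1.2 ⇒ bP = 1.2(a − bP) ⇒ bP(1+1.2) = 1.2·a.
P = 1.2·1851/(28·2.2) ≈ 36.06.

36.06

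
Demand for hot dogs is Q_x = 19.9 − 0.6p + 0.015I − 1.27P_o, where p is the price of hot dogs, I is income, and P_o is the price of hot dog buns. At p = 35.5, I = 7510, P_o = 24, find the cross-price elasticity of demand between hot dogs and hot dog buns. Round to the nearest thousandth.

-0.377

Substituting, Q_x = 19.9 − 0.6(35.5) + 0.015(7510) − 1.27(24) = 19.9 − 21.3 + 112.65 − 30.48 = 80.77.
∂Q_x/∂P_o = −1.27, so E_xy = -1.27·(24/80.77) ≈ -0.377.
E_xy < 0: the goods are complements.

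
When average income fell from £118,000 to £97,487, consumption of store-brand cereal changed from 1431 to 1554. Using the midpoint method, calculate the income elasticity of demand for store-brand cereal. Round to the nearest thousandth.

-0.433

%ΔQ = (1554 − 1431)/[(1431+1554)/2] = 123/1492.5 ≈ 0.0824.
%ΔI = (97,487 − 118,000)/[(118,000+97,487)/2] = -20513/107743.5 ≈ -0.1904.
E_I = %ΔQ/%ΔI ≈ -0.433.
E_I < 0: inferior good.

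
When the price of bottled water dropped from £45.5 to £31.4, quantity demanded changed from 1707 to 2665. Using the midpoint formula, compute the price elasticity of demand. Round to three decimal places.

%ΔQ = (2665 − 1707)/[(1707 + 2665)/2] = 958/2186 ≈ 0.4382.
%ΔP = (31.4 − 45.5)/[(45.5 + 31.4)/2] = -14.1/38.45 ≈ -0.3667.
Arc elasticity E = %ΔQ/%ΔP ≈ 0.4382/-0.3667 ≈ -1.195.
|E| > 1: demand is elastic over this range.

-1.195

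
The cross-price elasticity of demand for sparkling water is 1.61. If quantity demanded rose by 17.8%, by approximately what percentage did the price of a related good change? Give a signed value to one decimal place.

%ΔQ ≈ E × %ΔP_y ⇒ %ΔP_y = %ΔQ / E = (17.8%)/(1.61) ≈ 11.1%.

11.1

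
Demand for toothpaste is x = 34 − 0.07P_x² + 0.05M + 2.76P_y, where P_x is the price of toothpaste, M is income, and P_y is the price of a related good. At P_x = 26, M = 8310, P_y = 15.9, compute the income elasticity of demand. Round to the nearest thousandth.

Evaluating quantity at (P_x, M, P_y) gives x = 34 − 0.07(26)² + 0.05(8310) + 2.76(15.9) = 34 − 47.32 + 415.5 + 43.884 = 446.064.
∂x/∂M = +0.05, so E_I = 0.05·(8310/446.064) ≈ 0.931.
E_I ∈ (0,1): normal good (necessity).

0.931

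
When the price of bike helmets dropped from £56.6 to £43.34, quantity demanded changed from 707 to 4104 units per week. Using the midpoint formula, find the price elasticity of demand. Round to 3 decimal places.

-5.322

%Δq = (4104 − 707)/[(707 + 4104)/2] = 3397/2405.5 ≈ 1.4122.
%Δp = (43.34 − 56.6)/[(56.6 + 43.34)/2] = -13.26/49.97 ≈ -0.2654.
Arc elasticity E = %Δq/%Δp ≈ 1.4122/-0.2654 ≈ -5.322.
|E| > 1: demand is elastic over this range.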